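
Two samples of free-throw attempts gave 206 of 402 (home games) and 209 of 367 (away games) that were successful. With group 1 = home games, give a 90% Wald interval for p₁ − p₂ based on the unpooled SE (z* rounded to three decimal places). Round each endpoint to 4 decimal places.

(-0.1161, 0.0020)

p̂₁ = 206/402 = 0.51244, p̂₂ = 209/367 = 0.56948; p̂₁ − p̂₂ = -0.05704.
Unpooled SE = √(p̂₁(1−p̂₁)/n₁ + p̂₂(1−p̂₂)/n₂) = √(0.000621506 + 0.000668044) = 0.035910.
For 90% confidence, z* = 1.645. Margin of error = 0.05907.
Interval: -0.05704 ± 0.05907 → (-0.1161, 0.0020).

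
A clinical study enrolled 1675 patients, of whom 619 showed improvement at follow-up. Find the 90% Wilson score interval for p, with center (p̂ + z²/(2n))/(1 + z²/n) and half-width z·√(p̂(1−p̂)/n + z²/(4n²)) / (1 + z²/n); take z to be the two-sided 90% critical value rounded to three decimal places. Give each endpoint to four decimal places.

(0.3504, 0.3891)

p̂ = 619/1675 = 0.36955; z = 1.645, so z² = 2.706025.
1 + z²/n = 1.001616.
Adjusted center: (0.36955 + z²/(2n))/1.001616 = 0.36976.
Radicand: p̂(1−p̂)/n + z²/(4n²) = 0.000139095 + 0.000000241 = 0.000139336.
Half-width = 1.645·√0.000139336/1.001616 = 0.01939.
CI: 0.36976 ± 0.01939 = (0.3504, 0.3891).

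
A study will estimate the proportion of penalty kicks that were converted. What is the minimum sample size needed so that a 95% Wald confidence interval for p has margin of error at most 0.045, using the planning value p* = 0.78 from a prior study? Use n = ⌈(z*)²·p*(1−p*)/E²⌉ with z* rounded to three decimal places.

The 95% critical value is z* = 1.960.
p*(1−p*) = 0.78·0.22 = 0.1716.
Required n before rounding: 3.841600 × 0.1716 / 0.045² = 325.540.
Rounding up, n = 326.

n = 326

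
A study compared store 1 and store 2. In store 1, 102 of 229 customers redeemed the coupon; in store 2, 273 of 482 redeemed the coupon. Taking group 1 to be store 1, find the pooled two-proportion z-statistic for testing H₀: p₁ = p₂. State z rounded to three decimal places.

p̂₁ = 102/229 = 0.44541, p̂₂ = 273/482 = 0.56639.
Pooled p̂ = (102+273)/(229+482) = 375/711 = 0.52743.
Pooled SE = √[0.2492478·0.00644150] ≈ 0.040069.
z = -0.12098/0.040069 = -3.019.

z = -3.019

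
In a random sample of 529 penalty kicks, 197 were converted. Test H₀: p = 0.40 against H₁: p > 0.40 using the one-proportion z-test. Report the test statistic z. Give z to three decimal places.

p̂ = 197/529 = 0.37240.
Under H₀, SE = √(p₀(1−p₀)/n) = √(0.40·0.60/529) = √0.000453686 = 0.021300.
z = (p̂ − p₀)/SE = (0.37240 − 0.40)/0.021300 = -1.296.

z = -1.296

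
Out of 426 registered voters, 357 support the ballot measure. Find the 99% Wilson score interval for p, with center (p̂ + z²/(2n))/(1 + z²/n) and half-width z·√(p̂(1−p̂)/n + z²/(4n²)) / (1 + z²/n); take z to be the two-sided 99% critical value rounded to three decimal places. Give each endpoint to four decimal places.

p̂ = 357/426 = 0.83803; z = 2.576, so z² = 6.635776.
Denominator 1 + z²/n = 1 + 6.635776/426 = 1.015577.
Adjusted center: (0.83803 + z²/(2n))/1.015577 = 0.83284.
Radicand: p̂(1−p̂)/n + z²/(4n²) = 0.000318631 + 0.000009141 = 0.000327772.
Half-width = 2.576·√0.000327772/1.015577 = 0.04592.
So the interval runs from 0.7869 to 0.8788.

(0.7869, 0.8788)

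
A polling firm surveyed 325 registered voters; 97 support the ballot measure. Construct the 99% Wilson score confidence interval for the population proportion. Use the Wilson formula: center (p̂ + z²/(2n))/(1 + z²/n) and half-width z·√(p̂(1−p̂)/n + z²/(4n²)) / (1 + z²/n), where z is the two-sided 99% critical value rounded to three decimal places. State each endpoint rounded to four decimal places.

Here p̂ = 97/325 = 0.29846 and z = 2.576 (z² = 6.635776).
1 + z²/n = 1.020418.
Center = (0.29846 + 0.010209)/1.020418 = 0.30249.
Radicand: p̂(1−p̂)/n + z²/(4n²) = 0.000644253 + 0.000015706 = 0.000659959.
Half-width = 2.576·√0.000659959/1.020418 = 0.06485.
So the interval runs from 0.2376 to 0.3673.

(0.2376, 0.3673)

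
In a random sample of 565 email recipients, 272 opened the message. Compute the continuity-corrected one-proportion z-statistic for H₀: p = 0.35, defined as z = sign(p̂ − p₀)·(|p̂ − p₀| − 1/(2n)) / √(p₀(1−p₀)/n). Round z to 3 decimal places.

The sample proportion is 272/565 = 0.48142. p̂ − p₀ = 0.131416.
1/(2n) = 0.000885.
Corrected numerator: |0.131416| − 0.000885 = 0.130531.
Null standard error: √(0.35·0.65/565) = √0.000402655 = 0.020066.
z = +0.130531/0.020066 = 6.505.

z = 6.505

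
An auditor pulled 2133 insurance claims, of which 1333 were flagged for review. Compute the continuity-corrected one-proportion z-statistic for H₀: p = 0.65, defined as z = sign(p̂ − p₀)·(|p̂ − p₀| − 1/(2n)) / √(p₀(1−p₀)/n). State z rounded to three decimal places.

Sample proportion p̂ = 1333/2133 = 0.62494. p̂ − p₀ = -0.025059.
1/(2n) = 0.000234.
Corrected numerator: |-0.025059| − 0.000234 = 0.024825.
Null standard error: √(0.65·0.35/2133) = √0.000106657 = 0.010328.
z = (−)0.024825/0.010328 = -2.404.

z = -2.404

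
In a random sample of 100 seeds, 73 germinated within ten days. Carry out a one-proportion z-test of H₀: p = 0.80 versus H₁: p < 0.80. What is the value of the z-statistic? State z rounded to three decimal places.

p̂ = 73/100 = 0.73000.
Null standard error: √(0.80·0.20/100) = √0.001600000 = 0.040000.
Test statistic: z = -0.07000/0.040000 = -1.750.

z = -1.750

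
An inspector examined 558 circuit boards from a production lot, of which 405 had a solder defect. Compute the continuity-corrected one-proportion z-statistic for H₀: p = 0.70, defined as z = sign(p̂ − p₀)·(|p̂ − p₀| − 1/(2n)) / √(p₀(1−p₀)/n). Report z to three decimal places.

z = 1.284

Sample proportion p̂ = 405/558 = 0.72581. p̂ − p₀ = 0.025806.
1/(2n) = 0.000896.
Corrected numerator: |0.025806| − 0.000896 = 0.024910.
Null standard error: √(0.70·0.30/558) = √0.000376344 = 0.019400.
z = +0.024910/0.019400 = 1.284.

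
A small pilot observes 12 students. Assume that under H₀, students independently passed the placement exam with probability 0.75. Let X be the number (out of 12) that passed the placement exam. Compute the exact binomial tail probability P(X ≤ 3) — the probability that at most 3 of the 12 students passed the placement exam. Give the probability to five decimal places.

X ~ Binomial(n=12, p=0.75).
P(X ≤ 3) = C(12,0)·0.75^0·0.25^12 + C(12,1)·0.75^1·0.25^11 + C(12,2)·0.75^2·0.25^10 + C(12,3)·0.75^3·0.25^9.
= 0.000000 + 0.000002 + 0.000035 + 0.000354 = 0.00039.

P = 0.00039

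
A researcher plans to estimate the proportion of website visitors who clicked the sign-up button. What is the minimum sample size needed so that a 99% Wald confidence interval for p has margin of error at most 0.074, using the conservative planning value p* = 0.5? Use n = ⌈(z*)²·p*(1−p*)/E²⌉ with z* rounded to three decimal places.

z* = 2.576 at the 99% level.
p*(1−p*) = 0.50·0.50 = 0.2500.
Required n before rounding: 6.635776 × 0.2500 / 0.074² = 302.948.
Rounding up, n = 303.

n = 303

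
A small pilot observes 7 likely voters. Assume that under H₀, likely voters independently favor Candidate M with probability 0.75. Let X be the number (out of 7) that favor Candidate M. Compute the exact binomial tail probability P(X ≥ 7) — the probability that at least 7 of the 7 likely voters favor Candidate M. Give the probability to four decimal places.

X ~ Binomial(n=7, p=0.75).
P(X ≥ 7) = C(7,7)·0.75^7·0.25^0.
= 0.133484 = 0.1335.

P = 0.1335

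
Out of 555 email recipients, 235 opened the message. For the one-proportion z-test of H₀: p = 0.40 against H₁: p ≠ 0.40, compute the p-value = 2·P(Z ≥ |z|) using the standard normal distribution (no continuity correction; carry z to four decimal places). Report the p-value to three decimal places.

p-value = 0.260

Sample proportion p̂ = 235/555 = 0.42342.
Null standard error: √(0.40·0.60/555) = √0.000432432 = 0.020795.
z = (p̂ − p₀)/SE = (235/555 − 0.40)/0.020795 ≈ 1.1264.
p-value = 2·P(Z ≥ |z|) with z = 1.1264 → 0.260.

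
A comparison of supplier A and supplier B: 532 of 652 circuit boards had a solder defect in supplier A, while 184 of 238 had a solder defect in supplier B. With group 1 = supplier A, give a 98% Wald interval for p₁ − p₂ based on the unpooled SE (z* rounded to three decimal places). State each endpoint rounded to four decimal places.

p̂₁ = 532/652 = 0.81595, p̂₂ = 184/238 = 0.77311; p̂₁ − p̂₂ = 0.04284.
Unpooled SE = √(p̂₁(1−p̂₁)/n₁ + p̂₂(1−p̂₂)/n₂) = √(0.000230330 + 0.000737022) = 0.031102.
z* = 2.326 at the 98% level. Margin of error = 0.07234.
So the interval runs from -0.0295 to 0.1152.

(-0.0295, 0.1152)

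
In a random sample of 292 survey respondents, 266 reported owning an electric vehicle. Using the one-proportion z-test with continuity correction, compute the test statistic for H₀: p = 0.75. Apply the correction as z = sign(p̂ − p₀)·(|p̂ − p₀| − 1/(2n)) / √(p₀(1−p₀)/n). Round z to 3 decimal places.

z = 6.284

With x = 266 successes in n = 292, p̂ = 0.91096. p̂ − p₀ = 0.160959.
Continuity correction 1/(2n) = 1/584 = 0.001712.
Corrected numerator: |0.160959| − 0.001712 = 0.159247.
Null standard error: √(0.75·0.25/292) = √0.000642123 = 0.025340.
z = +0.159247/0.025340 = 6.284.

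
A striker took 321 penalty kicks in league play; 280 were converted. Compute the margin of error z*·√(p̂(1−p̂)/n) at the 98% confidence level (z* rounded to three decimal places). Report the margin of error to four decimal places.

ME = 0.0433

The sample proportion is 280/321 = 0.87227.
SE = √(p̂(1−p̂)/n) = √(0.111412/321) = 0.018630.
For 98% confidence, z* = 2.326.
Margin of error = z*·SE = 2.326 × 0.018630 = 0.0433.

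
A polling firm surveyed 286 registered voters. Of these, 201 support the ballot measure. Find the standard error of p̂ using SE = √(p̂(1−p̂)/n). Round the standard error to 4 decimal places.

Sample proportion p̂ = 201/286 = 0.70280.
p̂(1−p̂) = 0.208872.
SE = √(0.208872/286) = √0.000730322 = 0.0270.

SE = 0.0270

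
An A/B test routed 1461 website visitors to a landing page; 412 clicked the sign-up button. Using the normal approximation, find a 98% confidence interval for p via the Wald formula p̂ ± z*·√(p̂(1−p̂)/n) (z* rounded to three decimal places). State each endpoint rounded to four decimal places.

(0.2546, 0.3094)

With x = 412 successes in n = 1461, p̂ = 0.28200.
SE = √(p̂(1−p̂)/n) = √(0.202475/1461) = 0.011772.
For 98% confidence, z* = 2.326.
Margin = 2.326·0.011772 = 0.02738.
CI: 0.28200 ± 0.02738 = (0.2546, 0.3094).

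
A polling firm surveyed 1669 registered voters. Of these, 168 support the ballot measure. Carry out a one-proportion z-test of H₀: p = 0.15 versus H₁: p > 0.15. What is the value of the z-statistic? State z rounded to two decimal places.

z = -5.65

With x = 168 successes in n = 1669, p̂ = 0.10066.
Null standard error: √(0.15·0.85/1669) = √0.000076393 = 0.008740.
z = (0.10066 − 0.15)/0.008740 = -0.04934/0.008740 = -5.65.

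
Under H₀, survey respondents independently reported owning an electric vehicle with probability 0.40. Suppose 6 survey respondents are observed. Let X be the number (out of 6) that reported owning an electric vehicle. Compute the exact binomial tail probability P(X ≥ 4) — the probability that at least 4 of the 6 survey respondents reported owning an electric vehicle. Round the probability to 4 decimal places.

P = 0.1792

X is binomial with n = 6 and p = 0.40.
P(X ≥ 4) = C(6,4)·0.40^4·0.60^2 + C(6,5)·0.40^5·0.60^1 + C(6,6)·0.40^6·0.60^0.
= 0.138240 + 0.036864 + 0.004096 = 0.1792.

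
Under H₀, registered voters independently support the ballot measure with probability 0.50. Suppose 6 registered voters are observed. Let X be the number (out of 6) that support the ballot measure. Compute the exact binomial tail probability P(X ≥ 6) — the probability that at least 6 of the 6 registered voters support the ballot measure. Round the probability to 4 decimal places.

P = 0.0156

X ~ Binomial(n=6, p=0.50).
P(X ≥ 6) = C(6,6)·0.50^6·0.50^0.
= 0.015625 = 0.0156.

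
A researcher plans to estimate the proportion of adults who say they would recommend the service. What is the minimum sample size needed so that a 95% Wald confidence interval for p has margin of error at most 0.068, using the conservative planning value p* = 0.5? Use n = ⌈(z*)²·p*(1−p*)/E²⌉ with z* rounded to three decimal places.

n = 208

z* = 1.960 at the 95% level.
p*(1−p*) = 0.50·0.50 = 0.2500.
Required n before rounding: 3.841600 × 0.2500 / 0.068² = 207.699.
Rounding up, n = 208.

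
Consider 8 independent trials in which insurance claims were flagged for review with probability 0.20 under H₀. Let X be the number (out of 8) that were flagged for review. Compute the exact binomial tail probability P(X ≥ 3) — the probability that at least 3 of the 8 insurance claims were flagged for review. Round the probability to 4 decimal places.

P = 0.2031

X ~ Binomial(n=8, p=0.20).
P(X ≥ 3) = Σ_{j=3}^{8} C(8,j)·0.20^j·0.80^{8−j}.
= 0.146801 + 0.045875 + 0.009175 + 0.001147 + 0.000082 + 0.000003 = 0.2031.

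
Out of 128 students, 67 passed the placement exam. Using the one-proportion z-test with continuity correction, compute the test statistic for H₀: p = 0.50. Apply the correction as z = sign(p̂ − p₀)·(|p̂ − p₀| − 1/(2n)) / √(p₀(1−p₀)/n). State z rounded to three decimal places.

z = 0.442

With x = 67 successes in n = 128, p̂ = 0.52344. p̂ − p₀ = 0.023438.
Continuity correction 1/(2n) = 1/256 = 0.003906.
Corrected numerator: |0.023438| − 0.003906 = 0.019532.
Under H₀, SE = √(p₀(1−p₀)/n) = √(0.50·0.50/128) = √0.001953125 = 0.044194.
z = (+)0.019532/0.044194 = 0.442.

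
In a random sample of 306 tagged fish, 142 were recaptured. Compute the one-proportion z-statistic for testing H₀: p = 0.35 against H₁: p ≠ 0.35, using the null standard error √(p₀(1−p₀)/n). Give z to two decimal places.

z = 4.18

The sample proportion is 142/306 = 0.46405.
Under H₀, SE = √(p₀(1−p₀)/n) = √(0.35·0.65/306) = √0.000743464 = 0.027267.
Test statistic: z = 0.11405/0.027267 = 4.18.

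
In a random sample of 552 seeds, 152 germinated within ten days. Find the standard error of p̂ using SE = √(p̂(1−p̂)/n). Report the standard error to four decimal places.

Sample proportion p̂ = 152/552 = 0.27536.
p̂(1−p̂) = 0.199537.
SE = √(0.199537/552) = 0.0190.

SE = 0.0190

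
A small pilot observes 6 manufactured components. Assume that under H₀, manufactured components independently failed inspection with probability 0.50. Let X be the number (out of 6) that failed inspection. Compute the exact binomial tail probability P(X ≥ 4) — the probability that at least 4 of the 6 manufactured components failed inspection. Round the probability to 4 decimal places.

X is binomial with n = 6 and p = 0.50.
P(X ≥ 4) = C(6,4)·0.50^4·0.50^2 + C(6,5)·0.50^5·0.50^1 + C(6,6)·0.50^6·0.50^0.
= 0.234375 + 0.093750 + 0.015625 = 0.3438.

P = 0.3438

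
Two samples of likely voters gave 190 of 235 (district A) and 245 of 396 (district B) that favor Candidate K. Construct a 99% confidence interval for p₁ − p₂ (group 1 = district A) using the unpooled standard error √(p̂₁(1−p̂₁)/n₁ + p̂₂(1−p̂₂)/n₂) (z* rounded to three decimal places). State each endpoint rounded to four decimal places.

p̂₁ = 0.80851, p̂₂ = 0.61869, so the observed difference is 0.18982.
Unpooled SE = √(p̂₁(1−p̂₁)/n₁ + p̂₂(1−p̂₂)/n₂) = √(0.000658814 + 0.000595741) = 0.035420.
For 99% confidence, z* = 2.576. Margin = 2.576·0.035420 = 0.09124.
CI: 0.18982 ± 0.09124 = (0.0986, 0.2811).

(0.0986, 0.2811)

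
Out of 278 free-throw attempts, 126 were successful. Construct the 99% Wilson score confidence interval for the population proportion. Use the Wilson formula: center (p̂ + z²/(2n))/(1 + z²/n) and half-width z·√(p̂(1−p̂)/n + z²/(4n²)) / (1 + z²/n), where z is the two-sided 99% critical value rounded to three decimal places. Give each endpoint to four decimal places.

p̂ = 126/278 = 0.45324; z = 2.576, so z² = 6.635776.
1 + z²/n = 1.023870.
Adjusted center: (0.45324 + z²/(2n))/1.023870 = 0.45433.
Radicand: p̂(1−p̂)/n + z²/(4n²) = 0.000891415 + 0.000021466 = 0.000912881.
Half-width = 2.576·√0.000912881/1.023870 = 0.07602.
Interval: 0.45433 ± 0.07602 → (0.3783, 0.5303).

(0.3783, 0.5303)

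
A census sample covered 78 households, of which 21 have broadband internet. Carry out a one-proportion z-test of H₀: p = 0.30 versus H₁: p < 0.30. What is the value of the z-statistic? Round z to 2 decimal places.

z = -0.59

The sample proportion is 21/78 = 0.26923.
Null standard error: √(0.30·0.70/78) = √0.002692308 = 0.051887.
z = (0.26923 − 0.30)/0.051887 = -0.03077/0.051887 = -0.59.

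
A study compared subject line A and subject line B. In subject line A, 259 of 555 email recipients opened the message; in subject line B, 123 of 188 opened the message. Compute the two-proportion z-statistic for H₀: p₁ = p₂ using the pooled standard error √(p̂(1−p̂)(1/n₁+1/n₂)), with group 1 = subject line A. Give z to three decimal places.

Sample proportions: p̂₁ = 259/555 = 0.46667 and p̂₂ = 123/188 = 0.65426.
Pooling: p̂ = 382/743 = 0.51413.
Pooled SE = √[0.2498003·0.00712095] ≈ 0.042176.
z = (p̂₁ − p̂₂)/SE = (0.46667 − 0.65426)/0.042176 = -0.18759/0.042176 = -4.448.

z = -4.448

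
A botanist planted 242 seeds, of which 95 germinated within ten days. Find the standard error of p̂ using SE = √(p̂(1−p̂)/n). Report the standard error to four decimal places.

With x = 95 successes in n = 242, p̂ = 0.39256.
p̂(1−p̂) = 0.238457.
SE = √(0.238457/242) = √0.000985360 = 0.0314.

SE = 0.0314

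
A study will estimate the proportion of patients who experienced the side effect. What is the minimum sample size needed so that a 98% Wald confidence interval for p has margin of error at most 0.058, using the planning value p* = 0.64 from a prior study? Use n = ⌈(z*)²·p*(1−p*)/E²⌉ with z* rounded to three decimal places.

For 98% confidence, z* = 2.326.
p*(1−p*) = 0.2304.
Required n before rounding: 5.410276 × 0.2304 / 0.058² = 370.549.
Rounding up, n = 371.

n = 371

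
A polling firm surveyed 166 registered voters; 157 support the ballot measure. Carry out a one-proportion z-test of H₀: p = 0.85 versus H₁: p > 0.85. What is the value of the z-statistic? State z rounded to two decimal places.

z = 3.46

Sample proportion p̂ = 157/166 = 0.94578.
SE₀ = √(0.85·0.15/166) = 0.027714.
z = (0.94578 − 0.85)/0.027714 = 0.09578/0.027714 = 3.46.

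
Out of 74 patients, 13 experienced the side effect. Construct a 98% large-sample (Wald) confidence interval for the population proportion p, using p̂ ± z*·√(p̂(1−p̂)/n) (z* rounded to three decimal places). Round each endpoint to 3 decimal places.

Sample proportion p̂ = 13/74 = 0.17568.
SE(p̂) = √(0.17568·0.82432/74) = 0.044237.
z* = 2.326 at the 98% level.
Margin of error: 2.326 × 0.044237 = 0.10290.
CI: 0.17568 ± 0.10290 = (0.073, 0.279).

(0.073, 0.279)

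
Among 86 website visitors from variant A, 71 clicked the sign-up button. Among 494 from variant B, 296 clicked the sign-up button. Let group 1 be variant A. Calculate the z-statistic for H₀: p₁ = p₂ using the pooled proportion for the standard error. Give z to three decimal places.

z = 4.019

p̂₁ = 71/86 = 0.82558, p̂₂ = 296/494 = 0.59919.
Pooled p̂ = (71+296)/(86+494) = 367/580 = 0.63276.
SE = √[p̂(1−p̂)(1/n₁+1/n₂)] = √[0.63276·0.36724·(1/86+1/494)] ≈ 0.056324.
z = (p̂₁ − p̂₂)/SE = (0.82558 − 0.59919)/0.056324 = 0.22639/0.056324 = 4.019.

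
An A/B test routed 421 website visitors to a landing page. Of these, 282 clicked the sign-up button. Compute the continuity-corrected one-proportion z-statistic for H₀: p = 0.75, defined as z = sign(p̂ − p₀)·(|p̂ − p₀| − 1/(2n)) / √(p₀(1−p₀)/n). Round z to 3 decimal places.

p̂ = 282/421 = 0.66983. p̂ − p₀ = -0.080166.
1/(2n) = 0.001188.
Corrected numerator: |-0.080166| − 0.001188 = 0.078978.
SE₀ = √(0.75·0.25/421) = 0.021104.
z = −0.078978/0.021104 = -3.742.

z = -3.742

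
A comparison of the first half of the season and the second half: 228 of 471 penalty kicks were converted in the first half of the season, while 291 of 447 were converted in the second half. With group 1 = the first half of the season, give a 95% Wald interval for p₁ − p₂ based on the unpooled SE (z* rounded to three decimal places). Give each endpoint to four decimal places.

(-0.2301, -0.1038)

p̂₁ = 228/471 = 0.48408, p̂₂ = 291/447 = 0.65101; p̂₁ − p̂₂ = -0.16693.
Unpooled SE = √(p̂₁(1−p̂₁)/n₁ + p̂₂(1−p̂₂)/n₂) = √(0.000530247 + 0.000508271) = 0.032226.
z* = 1.960 at the 95% level. Margin = 1.960·0.032226 = 0.06316.
Interval: -0.16693 ± 0.06316 → (-0.2301, -0.1038).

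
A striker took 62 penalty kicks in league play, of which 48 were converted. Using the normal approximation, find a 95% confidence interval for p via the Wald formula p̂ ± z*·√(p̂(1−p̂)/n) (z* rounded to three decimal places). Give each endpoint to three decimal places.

(0.670, 0.878)

The sample proportion is 48/62 = 0.77419.
SE(p̂) = √(0.77419·0.22581/62) = 0.053100.
z* = 1.960 at the 95% level.
Margin = 1.960·0.053100 = 0.10408.
So the interval runs from 0.670 to 0.878.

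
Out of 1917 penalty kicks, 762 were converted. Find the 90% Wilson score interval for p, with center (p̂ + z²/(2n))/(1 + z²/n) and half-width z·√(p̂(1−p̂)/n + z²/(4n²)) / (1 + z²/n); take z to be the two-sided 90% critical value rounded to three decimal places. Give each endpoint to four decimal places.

Here p̂ = 762/1917 = 0.39750 and z = 1.645 (z² = 2.706025).
1 + z²/n = 1.001412.
Center = (0.39750 + 0.000706)/1.001412 = 0.39764.
Radicand: p̂(1−p̂)/n + z²/(4n²) = 0.000124931 + 0.000000184 = 0.000125115.
Half-width = z·√(radicand)/denom = 1.645·0.011185/1.001412 = 0.01837.
CI: 0.39764 ± 0.01837 = (0.3793, 0.4160).

(0.3793, 0.4160)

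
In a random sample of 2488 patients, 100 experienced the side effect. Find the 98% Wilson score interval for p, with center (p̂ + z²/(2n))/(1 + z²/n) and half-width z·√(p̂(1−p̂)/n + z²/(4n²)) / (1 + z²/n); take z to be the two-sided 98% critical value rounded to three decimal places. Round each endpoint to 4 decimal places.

p̂ = 100/2488 = 0.04019; z = 2.326, so z² = 5.410276.
Denominator 1 + z²/n = 1 + 5.410276/2488 = 1.002175.
Adjusted center: (0.04019 + z²/(2n))/1.002175 = 0.04119.
Radicand: p̂(1−p̂)/n + z²/(4n²) = 0.000015505 + 0.000000219 = 0.000015724.
Half-width = 2.326·√0.000015724/1.002175 = 0.00920.
Interval: 0.04119 ± 0.00920 → (0.0320, 0.0504).

(0.0320, 0.0504)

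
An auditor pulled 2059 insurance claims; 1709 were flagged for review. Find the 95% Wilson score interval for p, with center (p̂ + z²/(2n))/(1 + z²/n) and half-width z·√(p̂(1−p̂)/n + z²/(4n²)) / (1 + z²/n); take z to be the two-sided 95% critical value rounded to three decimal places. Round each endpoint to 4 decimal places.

(0.8132, 0.8456)

Here p̂ = 1709/2059 = 0.83001 and z = 1.960 (z² = 3.841600).
Denominator 1 + z²/n = 1 + 3.841600/2059 = 1.001866.
Center = (0.83001 + 0.000933)/1.001866 = 0.82940.
Radicand: p̂(1−p̂)/n + z²/(4n²) = 0.000068524 + 0.000000227 = 0.000068751.
Half-width = 1.960·√0.000068751/1.001866 = 0.01622.
Interval: 0.82940 ± 0.01622 → (0.8132, 0.8456).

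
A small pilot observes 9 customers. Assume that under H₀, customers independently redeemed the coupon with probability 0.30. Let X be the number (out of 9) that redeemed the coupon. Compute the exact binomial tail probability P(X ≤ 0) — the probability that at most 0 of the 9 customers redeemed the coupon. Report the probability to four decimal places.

P = 0.0404

X is binomial with n = 9 and p = 0.30.
P(X ≤ 0) = C(9,0)·0.30^0·0.70^9.
= 0.040354 = 0.0404.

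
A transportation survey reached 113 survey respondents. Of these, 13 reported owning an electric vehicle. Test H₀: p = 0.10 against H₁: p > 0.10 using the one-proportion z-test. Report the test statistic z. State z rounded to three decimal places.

Sample proportion p̂ = 13/113 = 0.11504.
Under H₀, SE = √(p₀(1−p₀)/n) = √(0.10·0.90/113) = √0.000796460 = 0.028222.
z = (p̂ − p₀)/SE = (0.11504 − 0.10)/0.028222 = 0.533.

z = 0.533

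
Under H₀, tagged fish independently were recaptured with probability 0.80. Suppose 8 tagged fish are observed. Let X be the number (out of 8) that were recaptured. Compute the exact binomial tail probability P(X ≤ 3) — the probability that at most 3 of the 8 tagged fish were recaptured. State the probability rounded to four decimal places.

X is binomial with n = 8 and p = 0.80.
P(X ≤ 3) = C(8,0)·0.80^0·0.20^8 + C(8,1)·0.80^1·0.20^7 + C(8,2)·0.80^2·0.20^6 + C(8,3)·0.80^3·0.20^5.
= 0.000003 + 0.000082 + 0.001147 + 0.009175 = 0.0104.

P = 0.0104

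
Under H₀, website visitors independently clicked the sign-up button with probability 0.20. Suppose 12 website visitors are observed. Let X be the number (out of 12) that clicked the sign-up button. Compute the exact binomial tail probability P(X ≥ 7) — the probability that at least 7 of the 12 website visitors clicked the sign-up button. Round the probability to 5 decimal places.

P = 0.00390

X ~ Binomial(n=12, p=0.20).
P(X ≥ 7) = Σ_{j=7}^{12} C(12,j)·0.20^j·0.80^{12−j}.
= 0.003322 + 0.000519 + 0.000058 + 0.000004 + 0.000000 + 0.000000 = 0.00390.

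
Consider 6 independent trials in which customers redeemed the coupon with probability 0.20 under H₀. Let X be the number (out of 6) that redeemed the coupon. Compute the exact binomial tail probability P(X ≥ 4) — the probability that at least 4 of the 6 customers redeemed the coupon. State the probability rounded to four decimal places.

X is binomial with n = 6 and p = 0.20.
P(X ≥ 4) = C(6,4)·0.20^4·0.80^2 + C(6,5)·0.20^5·0.80^1 + C(6,6)·0.20^6·0.80^0.
= 0.015360 + 0.001536 + 0.000064 = 0.0170.

P = 0.0170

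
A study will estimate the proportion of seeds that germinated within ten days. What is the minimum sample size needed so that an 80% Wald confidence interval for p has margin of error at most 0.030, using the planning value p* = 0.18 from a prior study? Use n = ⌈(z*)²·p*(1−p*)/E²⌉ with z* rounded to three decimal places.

The 80% critical value is z* = 1.282.
p*(1−p*) = 0.18·0.82 = 0.1476.
(z*)²·p*(1−p*)/E² = 1.643524·0.1476/0.000900 = 269.538.
Rounding up, n = 270.

n = 270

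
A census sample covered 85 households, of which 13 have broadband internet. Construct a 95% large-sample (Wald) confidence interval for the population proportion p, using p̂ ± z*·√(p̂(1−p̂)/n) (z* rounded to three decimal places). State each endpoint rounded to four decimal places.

(0.0764, 0.2295)

The sample proportion is 13/85 = 0.15294.
SE(p̂) = √(0.15294·0.84706/85) = 0.039040.
For 95% confidence, z* = 1.960.
Margin = 1.960·0.039040 = 0.07652.
CI: 0.15294 ± 0.07652 = (0.0764, 0.2295).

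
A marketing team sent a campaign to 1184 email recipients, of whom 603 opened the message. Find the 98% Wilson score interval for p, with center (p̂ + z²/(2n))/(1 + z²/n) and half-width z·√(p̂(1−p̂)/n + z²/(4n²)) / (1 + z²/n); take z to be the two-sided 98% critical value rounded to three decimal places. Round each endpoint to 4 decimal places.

p̂ = 603/1184 = 0.50929; z = 2.326, so z² = 5.410276.
1 + z²/n = 1.004569.
Adjusted center: (0.50929 + z²/(2n))/1.004569 = 0.50925.
Radicand: p̂(1−p̂)/n + z²/(4n²) = 0.000211076 + 0.000000965 = 0.000212041.
Half-width = z·√(radicand)/denom = 2.326·0.014562/1.004569 = 0.03372.
Interval: 0.50925 ± 0.03372 → (0.4755, 0.5430).

(0.4755, 0.5430)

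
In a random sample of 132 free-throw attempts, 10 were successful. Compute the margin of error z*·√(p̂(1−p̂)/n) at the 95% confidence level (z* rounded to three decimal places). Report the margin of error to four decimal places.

ME = 0.0451

Sample proportion p̂ = 10/132 = 0.07576.
SE = √(p̂(1−p̂)/n) = √(0.070018/132) = 0.023031.
For 95% confidence, z* = 1.960.
Margin of error = z*·SE = 1.960 × 0.023031 = 0.0451.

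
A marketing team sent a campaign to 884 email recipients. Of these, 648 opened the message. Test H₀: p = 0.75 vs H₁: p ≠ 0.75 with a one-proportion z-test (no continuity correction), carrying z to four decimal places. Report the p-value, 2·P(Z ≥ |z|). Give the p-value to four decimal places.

With x = 648 successes in n = 884, p̂ = 0.73303.
SE₀ = √(0.75·0.25/884) = 0.014564.
Test statistic (full precision, shown to 4 dp): z = (648/884 − 0.75)/SE₀ ≈ -1.1651.
p-value = 2·P(Z ≥ |z|) with z = -1.1651 → 0.2440.

p-value = 0.2440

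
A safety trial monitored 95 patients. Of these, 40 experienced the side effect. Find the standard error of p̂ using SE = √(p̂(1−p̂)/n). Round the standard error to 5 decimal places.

The sample proportion is 40/95 = 0.42105.
p̂(1−p̂) = 0.42105·0.57895 = 0.243767.
SE = √(0.243767/95) = √0.002565968 = 0.05066.

SE = 0.05066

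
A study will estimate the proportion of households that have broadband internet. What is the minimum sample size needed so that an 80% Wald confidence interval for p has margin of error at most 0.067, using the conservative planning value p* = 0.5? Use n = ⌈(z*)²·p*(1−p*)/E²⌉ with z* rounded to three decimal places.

n = 92

For 80% confidence, z* = 1.282.
p*(1−p*) = 0.2500.
Required n before rounding: 1.643524 × 0.2500 / 0.067² = 91.531.
Rounding up, n = 92.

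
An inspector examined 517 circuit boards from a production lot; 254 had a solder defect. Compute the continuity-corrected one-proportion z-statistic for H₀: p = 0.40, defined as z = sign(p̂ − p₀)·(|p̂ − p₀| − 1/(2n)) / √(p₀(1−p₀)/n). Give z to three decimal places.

z = 4.192

Sample proportion p̂ = 254/517 = 0.49130. p̂ − p₀ = 0.091296.
Continuity correction 1/(2n) = 1/1034 = 0.000967.
Corrected numerator: |0.091296| − 0.000967 = 0.090329.
Under H₀, SE = √(p₀(1−p₀)/n) = √(0.40·0.60/517) = √0.000464217 = 0.021546.
z = (+)0.090329/0.021546 = 4.192.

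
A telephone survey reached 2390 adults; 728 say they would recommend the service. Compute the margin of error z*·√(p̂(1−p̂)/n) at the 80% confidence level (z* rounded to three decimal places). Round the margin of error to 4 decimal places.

ME = 0.0121

Sample proportion p̂ = 728/2390 = 0.30460.
SE(p̂) = √(0.30460·0.69540/2390) = 0.009414.
The 80% critical value is z* = 1.282.
ME = 1.282·0.009414 = 0.0121.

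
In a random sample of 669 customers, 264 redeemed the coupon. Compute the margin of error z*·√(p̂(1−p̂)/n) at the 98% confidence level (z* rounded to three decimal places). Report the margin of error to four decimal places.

p̂ = 264/669 = 0.39462.
SE(p̂) = √(0.39462·0.60538/669) = 0.018897.
The 98% critical value is z* = 2.326.
So ME = 0.0440.

ME = 0.0440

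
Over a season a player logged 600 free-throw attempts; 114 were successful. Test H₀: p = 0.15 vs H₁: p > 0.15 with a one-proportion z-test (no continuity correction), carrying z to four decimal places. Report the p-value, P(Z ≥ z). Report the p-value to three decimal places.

The sample proportion is 114/600 = 0.19000.
Null standard error: √(0.15·0.85/600) = √0.000212500 = 0.014577.
z = (p̂ − p₀)/SE = (114/600 − 0.15)/0.014577 ≈ 2.7440.
p-value = P(Z ≥ z) with z = 2.7440 → 0.003.

p-value = 0.003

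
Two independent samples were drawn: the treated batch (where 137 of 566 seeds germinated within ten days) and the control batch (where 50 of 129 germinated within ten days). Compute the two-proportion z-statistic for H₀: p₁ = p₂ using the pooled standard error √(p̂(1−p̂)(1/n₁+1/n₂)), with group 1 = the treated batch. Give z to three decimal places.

p̂₁ = 137/566 = 0.24205, p̂₂ = 50/129 = 0.38760.
Pooling: p̂ = 187/695 = 0.26906.
SE = √[p̂(1−p̂)(1/n₁+1/n₂)] = √[0.26906·0.73094·(1/566+1/129)] ≈ 0.043267.
z = -0.14555/0.043267 = -3.364.

z = -3.364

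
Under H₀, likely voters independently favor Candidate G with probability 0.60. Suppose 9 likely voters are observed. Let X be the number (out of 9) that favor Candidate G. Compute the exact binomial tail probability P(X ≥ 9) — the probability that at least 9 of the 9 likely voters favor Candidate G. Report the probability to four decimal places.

P = 0.0101

X is binomial with n = 9 and p = 0.60.
P(X ≥ 9) = C(9,9)·0.60^9·0.40^0.
= 0.010078 = 0.0101.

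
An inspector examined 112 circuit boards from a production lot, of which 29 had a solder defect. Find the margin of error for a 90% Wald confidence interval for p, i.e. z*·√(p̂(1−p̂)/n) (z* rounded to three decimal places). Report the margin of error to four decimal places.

ME = 0.0681

Sample proportion p̂ = 29/112 = 0.25893.
Standard error of p̂: √(0.191885/112) = √0.001713255 = 0.041391.
z* = 1.645 at the 90% level.
So ME = 0.0681.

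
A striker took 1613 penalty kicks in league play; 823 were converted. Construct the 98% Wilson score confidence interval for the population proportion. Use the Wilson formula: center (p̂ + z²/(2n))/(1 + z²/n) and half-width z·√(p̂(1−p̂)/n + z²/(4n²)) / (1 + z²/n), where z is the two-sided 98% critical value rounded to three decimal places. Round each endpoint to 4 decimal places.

(0.4813, 0.5391)

p̂ = 823/1613 = 0.51023; z = 2.326, so z² = 5.410276.
Denominator 1 + z²/n = 1 + 5.410276/1613 = 1.003354.
Adjusted center: (0.51023 + z²/(2n))/1.003354 = 0.51020.
Radicand: p̂(1−p̂)/n + z²/(4n²) = 0.000154926 + 0.000000520 = 0.000155446.
Half-width = z·√(radicand)/denom = 2.326·0.012468/1.003354 = 0.02890.
So the interval runs from 0.4813 to 0.5391.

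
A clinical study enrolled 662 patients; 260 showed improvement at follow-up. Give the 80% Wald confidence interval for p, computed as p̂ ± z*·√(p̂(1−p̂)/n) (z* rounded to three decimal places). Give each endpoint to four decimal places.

(0.3684, 0.4171)

The sample proportion is 260/662 = 0.39275.
SE(p̂) = √(0.39275·0.60725/662) = 0.018981.
z* = 1.282 at the 80% level.
Margin = 1.282·0.018981 = 0.02433.
So the interval runs from 0.3684 to 0.4171.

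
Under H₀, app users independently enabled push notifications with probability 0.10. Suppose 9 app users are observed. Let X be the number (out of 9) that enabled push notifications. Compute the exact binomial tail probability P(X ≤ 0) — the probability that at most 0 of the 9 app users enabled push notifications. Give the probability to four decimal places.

X ~ Binomial(n=9, p=0.10).
P(X ≤ 0) = C(9,0)·0.10^0·0.90^9.
= 0.387420 = 0.3874.

P = 0.3874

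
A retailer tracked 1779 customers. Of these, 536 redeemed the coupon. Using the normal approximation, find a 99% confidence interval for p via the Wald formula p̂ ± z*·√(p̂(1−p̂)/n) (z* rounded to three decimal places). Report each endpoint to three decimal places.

(0.273, 0.329)

Sample proportion p̂ = 536/1779 = 0.30129.
SE(p̂) = √(0.30129·0.69871/1779) = 0.010878.
The 99% critical value is z* = 2.576.
Margin = 2.576·0.010878 = 0.02802.
So the interval runs from 0.273 to 0.329.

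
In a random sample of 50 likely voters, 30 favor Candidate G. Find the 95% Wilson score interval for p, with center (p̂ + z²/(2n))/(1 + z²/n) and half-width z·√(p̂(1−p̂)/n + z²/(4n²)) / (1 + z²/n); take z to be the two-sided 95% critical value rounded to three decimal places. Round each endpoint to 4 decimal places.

(0.4618, 0.7239)

p̂ = 30/50 = 0.60000; z = 1.960, so z² = 3.841600.
Denominator 1 + z²/n = 1 + 3.841600/50 = 1.076832.
Center = (0.60000 + 0.038416)/1.076832 = 0.59286.
Radicand: p̂(1−p̂)/n + z²/(4n²) = 0.004800000 + 0.000384160 = 0.005184160.
Half-width = 1.960·√0.005184160/1.076832 = 0.13105.
Interval: 0.59286 ± 0.13105 → (0.4618, 0.7239).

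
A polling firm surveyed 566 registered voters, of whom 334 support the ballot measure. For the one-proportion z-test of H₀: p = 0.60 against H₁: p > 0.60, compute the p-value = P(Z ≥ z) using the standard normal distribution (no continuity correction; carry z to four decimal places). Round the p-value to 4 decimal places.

p-value = 0.6846

p̂ = 334/566 = 0.59011.
Null standard error: √(0.60·0.40/566) = √0.000424028 = 0.020592.
z = (p̂ − p₀)/SE = (334/566 − 0.60)/0.020592 ≈ -0.4805.
p-value = P(Z ≥ z) with z = -0.4805 → 0.6846.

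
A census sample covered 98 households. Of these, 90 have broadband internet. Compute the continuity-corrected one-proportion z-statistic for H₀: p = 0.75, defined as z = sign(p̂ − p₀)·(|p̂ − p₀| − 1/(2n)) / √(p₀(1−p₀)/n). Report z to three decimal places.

z = 3.733

With x = 90 successes in n = 98, p̂ = 0.91837. p̂ − p₀ = 0.168367.
1/(2n) = 0.005102.
Corrected numerator: |0.168367| − 0.005102 = 0.163265.
Null standard error: √(0.75·0.25/98) = √0.001913265 = 0.043741.
z = +0.163265/0.043741 = 3.733.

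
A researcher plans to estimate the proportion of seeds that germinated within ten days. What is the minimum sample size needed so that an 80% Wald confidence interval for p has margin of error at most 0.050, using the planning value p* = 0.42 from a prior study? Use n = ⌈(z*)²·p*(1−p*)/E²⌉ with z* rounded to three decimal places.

For 80% confidence, z* = 1.282.
p*(1−p*) = 0.2436.
Required n before rounding: 1.643524 × 0.2436 / 0.050² = 160.145.
⌈160.145⌉ = 161.

n = 161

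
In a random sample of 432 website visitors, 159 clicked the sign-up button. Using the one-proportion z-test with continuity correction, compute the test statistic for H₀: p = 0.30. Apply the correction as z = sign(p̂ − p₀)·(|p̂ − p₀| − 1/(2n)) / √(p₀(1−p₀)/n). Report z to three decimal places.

z = 3.034

Sample proportion p̂ = 159/432 = 0.36806. p̂ − p₀ = 0.068056.
Continuity correction 1/(2n) = 1/864 = 0.001157.
Corrected numerator: |0.068056| − 0.001157 = 0.066899.
SE₀ = √(0.30·0.70/432) = 0.022048.
z = +0.066899/0.022048 = 3.034.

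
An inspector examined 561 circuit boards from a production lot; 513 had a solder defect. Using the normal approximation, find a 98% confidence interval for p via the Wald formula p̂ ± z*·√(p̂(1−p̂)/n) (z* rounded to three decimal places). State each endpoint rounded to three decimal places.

p̂ = 513/561 = 0.91444.
SE(p̂) = √(0.91444·0.08556/561) = 0.011810.
The 98% critical value is z* = 2.326.
Margin = 2.326·0.011810 = 0.02747.
So the interval runs from 0.887 to 0.942.

(0.887, 0.942)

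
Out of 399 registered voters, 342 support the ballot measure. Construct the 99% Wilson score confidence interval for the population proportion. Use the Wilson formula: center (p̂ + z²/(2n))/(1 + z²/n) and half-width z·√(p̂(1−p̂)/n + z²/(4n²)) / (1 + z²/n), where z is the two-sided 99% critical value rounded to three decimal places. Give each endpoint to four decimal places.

p̂ = 342/399 = 0.85714; z = 2.576, so z² = 6.635776.
Denominator 1 + z²/n = 1 + 6.635776/399 = 1.016631.
Center = (0.85714 + 0.008316)/1.016631 = 0.85130.
Radicand: p̂(1−p̂)/n + z²/(4n²) = 0.000306890 + 0.000010420 = 0.000317310.
Half-width = 2.576·√0.000317310/1.016631 = 0.04514.
Interval: 0.85130 ± 0.04514 → (0.8062, 0.8964).

(0.8062, 0.8964)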